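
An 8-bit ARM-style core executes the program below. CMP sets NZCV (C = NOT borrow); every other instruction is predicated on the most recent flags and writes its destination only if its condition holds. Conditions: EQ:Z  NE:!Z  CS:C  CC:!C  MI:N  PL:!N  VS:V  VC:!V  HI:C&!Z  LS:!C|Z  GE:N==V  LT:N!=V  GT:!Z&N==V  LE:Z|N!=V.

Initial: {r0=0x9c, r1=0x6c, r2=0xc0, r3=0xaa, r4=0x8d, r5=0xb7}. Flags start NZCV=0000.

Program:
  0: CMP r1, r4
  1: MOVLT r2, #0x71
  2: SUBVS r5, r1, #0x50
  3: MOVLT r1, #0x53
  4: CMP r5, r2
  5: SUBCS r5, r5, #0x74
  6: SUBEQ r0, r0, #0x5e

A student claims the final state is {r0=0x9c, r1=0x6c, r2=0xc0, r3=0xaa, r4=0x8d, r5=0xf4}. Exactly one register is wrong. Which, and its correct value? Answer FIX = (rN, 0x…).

FIX = (r5, 0x1c)

0: ✓ CMP  NZCV=1001
1: · MOVLT
2: ✓ SUBVS  r5←0x1c
3: · MOVLT
4: ✓ CMP  NZCV=0000
5: · SUBCS
6: · SUBEQ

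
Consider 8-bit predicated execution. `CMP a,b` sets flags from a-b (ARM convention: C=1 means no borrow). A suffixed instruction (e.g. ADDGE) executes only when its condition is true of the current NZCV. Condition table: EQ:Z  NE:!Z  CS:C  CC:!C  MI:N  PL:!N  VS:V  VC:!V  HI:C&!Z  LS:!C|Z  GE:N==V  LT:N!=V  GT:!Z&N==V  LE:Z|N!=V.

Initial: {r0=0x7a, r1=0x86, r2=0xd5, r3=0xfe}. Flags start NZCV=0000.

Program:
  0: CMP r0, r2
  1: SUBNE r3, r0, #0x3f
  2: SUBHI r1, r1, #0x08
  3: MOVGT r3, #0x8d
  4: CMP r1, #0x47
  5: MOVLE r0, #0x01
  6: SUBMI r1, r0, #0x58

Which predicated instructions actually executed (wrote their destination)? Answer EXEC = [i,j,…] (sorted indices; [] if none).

EXEC = [1,3,5]

0: ✓ CMP  NZCV=1001
1: ✓ SUBNE  r3←0x3b
2: · SUBHI
3: ✓ MOVGT  r3←0x8d
4: ✓ CMP  NZCV=0011
5: ✓ MOVLE  r0←0x01
6: · SUBMI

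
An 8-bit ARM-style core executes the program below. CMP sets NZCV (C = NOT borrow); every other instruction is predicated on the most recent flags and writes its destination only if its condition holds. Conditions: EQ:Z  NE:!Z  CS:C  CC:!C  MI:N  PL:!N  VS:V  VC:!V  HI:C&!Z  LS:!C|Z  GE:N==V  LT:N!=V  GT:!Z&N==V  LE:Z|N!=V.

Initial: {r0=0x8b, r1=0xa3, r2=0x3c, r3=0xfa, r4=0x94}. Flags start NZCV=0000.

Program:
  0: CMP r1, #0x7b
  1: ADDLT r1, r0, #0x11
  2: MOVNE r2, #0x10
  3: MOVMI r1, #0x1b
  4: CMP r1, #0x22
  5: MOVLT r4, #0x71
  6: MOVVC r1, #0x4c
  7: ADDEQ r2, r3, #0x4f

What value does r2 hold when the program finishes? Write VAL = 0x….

[0] flags=0011 → (cmp)
[1] flags=0011 LT?T → r1=0x9c
[2] flags=0011 NE?T → r2=0x10
[3] flags=0011 MI?F → skip
[4] flags=0011 → (cmp)
[5] flags=0011 LT?T → r4=0x71
[6] flags=0011 VC?F → skip
[7] flags=0011 EQ?F → skip

VAL = 0x10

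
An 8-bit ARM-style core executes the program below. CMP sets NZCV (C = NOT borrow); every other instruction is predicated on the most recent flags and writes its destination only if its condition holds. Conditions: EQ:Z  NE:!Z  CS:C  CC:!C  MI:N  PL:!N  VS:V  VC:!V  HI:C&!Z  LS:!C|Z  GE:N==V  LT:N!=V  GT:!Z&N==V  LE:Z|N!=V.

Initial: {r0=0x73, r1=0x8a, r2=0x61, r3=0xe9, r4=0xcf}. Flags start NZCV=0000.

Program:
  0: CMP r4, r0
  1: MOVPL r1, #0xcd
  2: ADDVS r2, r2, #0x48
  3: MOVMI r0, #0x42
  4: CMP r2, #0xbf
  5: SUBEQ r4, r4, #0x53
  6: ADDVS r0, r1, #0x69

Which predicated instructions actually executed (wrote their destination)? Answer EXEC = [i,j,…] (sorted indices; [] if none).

EXEC = [1,2]

[0] flags=0011 → (cmp)
[1] flags=0011 PL?T → r1=0xcd
[2] flags=0011 VS?T → r2=0xa9
[3] flags=0011 MI?F → skip
[4] flags=1000 → (cmp)
[5] flags=1000 EQ?F → skip
[6] flags=1000 VS?F → skip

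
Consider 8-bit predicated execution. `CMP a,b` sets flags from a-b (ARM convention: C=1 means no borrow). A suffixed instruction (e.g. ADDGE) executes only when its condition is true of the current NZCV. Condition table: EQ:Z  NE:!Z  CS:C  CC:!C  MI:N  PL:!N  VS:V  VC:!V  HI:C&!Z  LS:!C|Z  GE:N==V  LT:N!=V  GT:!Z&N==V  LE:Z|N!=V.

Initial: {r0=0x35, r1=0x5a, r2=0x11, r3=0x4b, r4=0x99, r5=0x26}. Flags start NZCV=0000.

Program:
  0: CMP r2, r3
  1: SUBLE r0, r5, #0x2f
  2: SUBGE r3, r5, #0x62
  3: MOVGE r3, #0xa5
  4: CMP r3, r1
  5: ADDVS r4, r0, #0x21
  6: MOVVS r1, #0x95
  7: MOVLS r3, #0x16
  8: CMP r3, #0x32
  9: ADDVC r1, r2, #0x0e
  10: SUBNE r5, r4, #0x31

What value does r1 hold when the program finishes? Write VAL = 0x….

VAL = 0x1f

0: ✓ CMP  NZCV=1000
1: ✓ SUBLE  r0←0xf7
2: · SUBGE
3: · MOVGE
4: ✓ CMP  NZCV=1000
5: · ADDVS
6: · MOVVS
7: ✓ MOVLS  r3←0x16
8: ✓ CMP  NZCV=1000
9: ✓ ADDVC  r1←0x1f
10: ✓ SUBNE  r5←0x68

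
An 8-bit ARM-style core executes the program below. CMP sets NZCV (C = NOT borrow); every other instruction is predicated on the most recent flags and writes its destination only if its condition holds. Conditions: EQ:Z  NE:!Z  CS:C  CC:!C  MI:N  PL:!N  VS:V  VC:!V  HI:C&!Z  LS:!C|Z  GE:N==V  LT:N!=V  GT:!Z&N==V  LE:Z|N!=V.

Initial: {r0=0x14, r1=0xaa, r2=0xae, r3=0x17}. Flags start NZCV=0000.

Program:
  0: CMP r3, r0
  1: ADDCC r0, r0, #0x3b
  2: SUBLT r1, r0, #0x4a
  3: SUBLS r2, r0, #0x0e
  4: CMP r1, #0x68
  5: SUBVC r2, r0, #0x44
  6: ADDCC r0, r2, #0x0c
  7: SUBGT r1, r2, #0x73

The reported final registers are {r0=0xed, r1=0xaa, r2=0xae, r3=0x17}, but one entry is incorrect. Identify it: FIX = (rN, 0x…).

[0] flags=0010 → (cmp)
[1] flags=0010 CC?F → skip
[2] flags=0010 LT?F → skip
[3] flags=0010 LS?F → skip
[4] flags=0011 → (cmp)
[5] flags=0011 VC?F → skip
[6] flags=0011 CC?F → skip
[7] flags=0011 GT?F → skip

FIX = (r0, 0x14)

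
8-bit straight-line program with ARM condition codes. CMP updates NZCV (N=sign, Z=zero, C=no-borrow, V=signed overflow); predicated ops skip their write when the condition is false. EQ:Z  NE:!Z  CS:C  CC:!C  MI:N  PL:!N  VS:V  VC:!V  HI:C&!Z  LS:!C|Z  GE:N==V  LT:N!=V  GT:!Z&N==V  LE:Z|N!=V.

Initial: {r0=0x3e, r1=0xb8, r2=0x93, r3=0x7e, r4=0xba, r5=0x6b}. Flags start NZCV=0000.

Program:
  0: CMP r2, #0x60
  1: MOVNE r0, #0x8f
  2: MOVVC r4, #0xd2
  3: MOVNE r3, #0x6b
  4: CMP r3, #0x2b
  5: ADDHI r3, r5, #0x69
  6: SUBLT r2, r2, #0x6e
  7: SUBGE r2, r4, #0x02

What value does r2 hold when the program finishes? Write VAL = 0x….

[0] flags=0011 → (cmp)
[1] flags=0011 NE?T → r0=0x8f
[2] flags=0011 VC?F → skip
[3] flags=0011 NE?T → r3=0x6b
[4] flags=0010 → (cmp)
[5] flags=0010 HI?T → r3=0xd4
[6] flags=0010 LT?F → skip
[7] flags=0010 GE?T → r2=0xb8

VAL = 0xb8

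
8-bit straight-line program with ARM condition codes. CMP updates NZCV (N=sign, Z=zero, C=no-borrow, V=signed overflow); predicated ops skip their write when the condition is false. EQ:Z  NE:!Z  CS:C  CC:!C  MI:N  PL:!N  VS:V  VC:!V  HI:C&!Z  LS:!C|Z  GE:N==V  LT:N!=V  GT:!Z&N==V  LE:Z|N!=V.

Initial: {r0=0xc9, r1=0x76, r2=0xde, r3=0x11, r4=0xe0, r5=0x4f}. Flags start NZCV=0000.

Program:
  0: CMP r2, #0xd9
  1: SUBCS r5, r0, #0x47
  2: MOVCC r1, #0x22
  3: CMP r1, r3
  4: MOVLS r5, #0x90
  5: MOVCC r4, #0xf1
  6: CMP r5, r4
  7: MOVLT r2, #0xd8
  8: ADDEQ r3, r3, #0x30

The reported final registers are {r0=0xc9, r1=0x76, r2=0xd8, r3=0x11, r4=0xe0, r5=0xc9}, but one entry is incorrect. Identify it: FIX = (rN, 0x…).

FIX = (r5, 0x82)

0: ✓ CMP  NZCV=0010
1: ✓ SUBCS  r5←0x82
2: · MOVCC
3: ✓ CMP  NZCV=0010
4: · MOVLS
5: · MOVCC
6: ✓ CMP  NZCV=1000
7: ✓ MOVLT  r2←0xd8
8: · ADDEQ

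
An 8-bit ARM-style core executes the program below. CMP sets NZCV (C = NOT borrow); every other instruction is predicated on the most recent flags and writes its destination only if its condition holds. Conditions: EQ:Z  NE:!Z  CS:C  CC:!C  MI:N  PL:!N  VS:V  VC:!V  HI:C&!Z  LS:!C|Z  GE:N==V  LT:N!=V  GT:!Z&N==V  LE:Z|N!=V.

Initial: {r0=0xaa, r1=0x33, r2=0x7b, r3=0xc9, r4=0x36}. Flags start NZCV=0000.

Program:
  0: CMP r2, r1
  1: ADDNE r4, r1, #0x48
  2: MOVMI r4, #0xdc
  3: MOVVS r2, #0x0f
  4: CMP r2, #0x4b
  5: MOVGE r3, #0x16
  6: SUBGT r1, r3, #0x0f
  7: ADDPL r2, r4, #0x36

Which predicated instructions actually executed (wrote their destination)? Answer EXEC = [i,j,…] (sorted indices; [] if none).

EXEC = [1,5,6,7]

0: ✓ CMP  NZCV=0010
1: ✓ ADDNE  r4←0x7b
2: · MOVMI
3: · MOVVS
4: ✓ CMP  NZCV=0010
5: ✓ MOVGE  r3←0x16
6: ✓ SUBGT  r1←0x07
7: ✓ ADDPL  r2←0xb1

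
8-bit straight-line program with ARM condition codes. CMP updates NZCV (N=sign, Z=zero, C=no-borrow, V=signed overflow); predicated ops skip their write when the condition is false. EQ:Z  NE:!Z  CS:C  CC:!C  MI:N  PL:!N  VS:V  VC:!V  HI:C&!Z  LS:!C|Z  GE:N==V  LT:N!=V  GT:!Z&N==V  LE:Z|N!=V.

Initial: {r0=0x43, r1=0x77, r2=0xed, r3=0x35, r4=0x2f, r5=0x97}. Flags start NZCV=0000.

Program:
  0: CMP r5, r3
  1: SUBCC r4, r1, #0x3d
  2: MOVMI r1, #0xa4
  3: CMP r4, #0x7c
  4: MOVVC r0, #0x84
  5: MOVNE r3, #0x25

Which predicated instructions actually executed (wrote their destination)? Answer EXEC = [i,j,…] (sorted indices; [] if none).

EXEC = [4,5]

0: ✓ CMP  NZCV=0011
1: · SUBCC
2: · MOVMI
3: ✓ CMP  NZCV=1000
4: ✓ MOVVC  r0←0x84
5: ✓ MOVNE  r3←0x25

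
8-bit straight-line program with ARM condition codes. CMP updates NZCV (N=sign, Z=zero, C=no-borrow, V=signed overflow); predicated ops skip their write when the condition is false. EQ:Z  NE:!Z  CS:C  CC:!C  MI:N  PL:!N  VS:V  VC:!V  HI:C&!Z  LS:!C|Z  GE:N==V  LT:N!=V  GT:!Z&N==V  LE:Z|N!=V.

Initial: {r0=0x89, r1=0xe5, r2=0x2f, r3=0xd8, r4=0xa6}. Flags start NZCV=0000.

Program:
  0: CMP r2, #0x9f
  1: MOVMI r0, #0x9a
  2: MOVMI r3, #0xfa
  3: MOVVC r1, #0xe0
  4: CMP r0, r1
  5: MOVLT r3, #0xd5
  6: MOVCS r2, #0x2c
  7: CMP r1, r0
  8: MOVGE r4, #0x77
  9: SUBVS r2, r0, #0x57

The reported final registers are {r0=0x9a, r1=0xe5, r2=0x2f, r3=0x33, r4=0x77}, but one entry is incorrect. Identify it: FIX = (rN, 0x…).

0: ✓ CMP  NZCV=1001
1: ✓ MOVMI  r0←0x9a
2: ✓ MOVMI  r3←0xfa
3: · MOVVC
4: ✓ CMP  NZCV=1000
5: ✓ MOVLT  r3←0xd5
6: · MOVCS
7: ✓ CMP  NZCV=0010
8: ✓ MOVGE  r4←0x77
9: · SUBVS

FIX = (r3, 0xd5)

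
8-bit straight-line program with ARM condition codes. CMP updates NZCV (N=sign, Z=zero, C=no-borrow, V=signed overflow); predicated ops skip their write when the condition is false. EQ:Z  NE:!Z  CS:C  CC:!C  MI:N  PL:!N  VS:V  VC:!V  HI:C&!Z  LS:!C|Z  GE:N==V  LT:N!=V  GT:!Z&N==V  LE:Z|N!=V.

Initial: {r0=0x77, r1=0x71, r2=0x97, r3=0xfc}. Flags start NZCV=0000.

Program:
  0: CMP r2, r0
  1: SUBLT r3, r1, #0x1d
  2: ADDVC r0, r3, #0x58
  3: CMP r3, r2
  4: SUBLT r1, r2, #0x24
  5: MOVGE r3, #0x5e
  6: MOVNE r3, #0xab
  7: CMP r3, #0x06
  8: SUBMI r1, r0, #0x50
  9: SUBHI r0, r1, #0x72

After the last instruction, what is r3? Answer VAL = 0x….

VAL = 0xab

[0] flags=0011 → (cmp)
[1] flags=0011 LT?T → r3=0x54
[2] flags=0011 VC?F → skip
[3] flags=1001 → (cmp)
[4] flags=1001 LT?F → skip
[5] flags=1001 GE?T → r3=0x5e
[6] flags=1001 NE?T → r3=0xab
[7] flags=1010 → (cmp)
[8] flags=1010 MI?T → r1=0x27
[9] flags=1010 HI?T → r0=0xb5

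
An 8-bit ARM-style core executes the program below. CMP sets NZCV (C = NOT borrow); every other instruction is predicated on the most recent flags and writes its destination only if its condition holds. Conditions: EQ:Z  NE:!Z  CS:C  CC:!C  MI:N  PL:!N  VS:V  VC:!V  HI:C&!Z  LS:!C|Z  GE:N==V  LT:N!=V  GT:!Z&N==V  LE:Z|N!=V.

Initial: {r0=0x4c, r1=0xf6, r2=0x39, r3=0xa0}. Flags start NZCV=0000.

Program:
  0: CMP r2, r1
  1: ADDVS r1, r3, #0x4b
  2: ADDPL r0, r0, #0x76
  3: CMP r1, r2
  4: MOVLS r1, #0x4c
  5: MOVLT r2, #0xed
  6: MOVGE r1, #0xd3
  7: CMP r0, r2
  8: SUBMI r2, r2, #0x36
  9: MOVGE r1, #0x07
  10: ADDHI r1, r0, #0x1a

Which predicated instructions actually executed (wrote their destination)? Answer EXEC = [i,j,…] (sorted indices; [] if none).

0: ✓ CMP  NZCV=0000
1: · ADDVS
2: ✓ ADDPL  r0←0xc2
3: ✓ CMP  NZCV=1010
4: · MOVLS
5: ✓ MOVLT  r2←0xed
6: · MOVGE
7: ✓ CMP  NZCV=1000
8: ✓ SUBMI  r2←0xb7
9: · MOVGE
10: · ADDHI

EXEC = [2,5,8]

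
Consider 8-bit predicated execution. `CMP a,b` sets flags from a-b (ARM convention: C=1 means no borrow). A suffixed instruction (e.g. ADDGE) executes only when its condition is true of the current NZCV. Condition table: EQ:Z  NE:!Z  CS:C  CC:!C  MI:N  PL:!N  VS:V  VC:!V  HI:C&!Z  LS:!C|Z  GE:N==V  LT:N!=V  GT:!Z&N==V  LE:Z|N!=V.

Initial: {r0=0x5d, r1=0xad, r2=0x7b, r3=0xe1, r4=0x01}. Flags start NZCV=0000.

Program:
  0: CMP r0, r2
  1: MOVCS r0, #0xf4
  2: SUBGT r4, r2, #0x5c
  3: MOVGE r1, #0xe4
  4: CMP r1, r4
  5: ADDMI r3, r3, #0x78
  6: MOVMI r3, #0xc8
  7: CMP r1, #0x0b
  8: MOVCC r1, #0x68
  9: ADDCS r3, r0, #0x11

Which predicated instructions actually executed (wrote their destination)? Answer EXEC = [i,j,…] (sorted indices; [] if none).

[0] flags=1000 → (cmp)
[1] flags=1000 CS?F → skip
[2] flags=1000 GT?F → skip
[3] flags=1000 GE?F → skip
[4] flags=1010 → (cmp)
[5] flags=1010 MI?T → r3=0x59
[6] flags=1010 MI?T → r3=0xc8
[7] flags=1010 → (cmp)
[8] flags=1010 CC?F → skip
[9] flags=1010 CS?T → r3=0x6e

EXEC = [5,6,9]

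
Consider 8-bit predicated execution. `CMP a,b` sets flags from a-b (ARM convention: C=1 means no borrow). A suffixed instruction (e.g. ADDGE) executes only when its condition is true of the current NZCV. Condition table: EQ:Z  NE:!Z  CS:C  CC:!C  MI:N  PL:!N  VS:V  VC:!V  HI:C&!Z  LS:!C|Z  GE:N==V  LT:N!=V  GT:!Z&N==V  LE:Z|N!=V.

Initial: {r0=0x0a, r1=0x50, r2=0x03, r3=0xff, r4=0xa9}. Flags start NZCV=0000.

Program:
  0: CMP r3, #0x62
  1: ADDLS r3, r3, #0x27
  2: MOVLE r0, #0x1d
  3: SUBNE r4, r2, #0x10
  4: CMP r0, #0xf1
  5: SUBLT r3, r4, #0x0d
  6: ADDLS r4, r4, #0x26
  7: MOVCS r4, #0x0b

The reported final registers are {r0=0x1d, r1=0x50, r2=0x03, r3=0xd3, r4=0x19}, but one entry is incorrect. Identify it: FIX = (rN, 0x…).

FIX = (r3, 0xff)

0: ✓ CMP  NZCV=1010
1: · ADDLS
2: ✓ MOVLE  r0←0x1d
3: ✓ SUBNE  r4←0xf3
4: ✓ CMP  NZCV=0000
5: · SUBLT
6: ✓ ADDLS  r4←0x19
7: · MOVCS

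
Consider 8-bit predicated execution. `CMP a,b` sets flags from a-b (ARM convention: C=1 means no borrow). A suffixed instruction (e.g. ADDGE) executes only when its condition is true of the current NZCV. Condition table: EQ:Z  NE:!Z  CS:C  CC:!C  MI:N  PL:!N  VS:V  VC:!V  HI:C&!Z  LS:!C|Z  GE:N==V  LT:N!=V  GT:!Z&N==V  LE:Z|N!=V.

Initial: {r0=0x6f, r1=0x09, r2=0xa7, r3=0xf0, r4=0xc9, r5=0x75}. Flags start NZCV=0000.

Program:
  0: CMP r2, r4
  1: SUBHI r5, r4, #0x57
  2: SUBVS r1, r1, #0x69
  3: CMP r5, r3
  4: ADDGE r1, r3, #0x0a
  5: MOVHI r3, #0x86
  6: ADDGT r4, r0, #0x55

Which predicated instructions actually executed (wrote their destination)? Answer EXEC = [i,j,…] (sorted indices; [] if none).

EXEC = [4,6]

[0] flags=1000 → (cmp)
[1] flags=1000 HI?F → skip
[2] flags=1000 VS?F → skip
[3] flags=1001 → (cmp)
[4] flags=1001 GE?T → r1=0xfa
[5] flags=1001 HI?F → skip
[6] flags=1001 GT?T → r4=0xc4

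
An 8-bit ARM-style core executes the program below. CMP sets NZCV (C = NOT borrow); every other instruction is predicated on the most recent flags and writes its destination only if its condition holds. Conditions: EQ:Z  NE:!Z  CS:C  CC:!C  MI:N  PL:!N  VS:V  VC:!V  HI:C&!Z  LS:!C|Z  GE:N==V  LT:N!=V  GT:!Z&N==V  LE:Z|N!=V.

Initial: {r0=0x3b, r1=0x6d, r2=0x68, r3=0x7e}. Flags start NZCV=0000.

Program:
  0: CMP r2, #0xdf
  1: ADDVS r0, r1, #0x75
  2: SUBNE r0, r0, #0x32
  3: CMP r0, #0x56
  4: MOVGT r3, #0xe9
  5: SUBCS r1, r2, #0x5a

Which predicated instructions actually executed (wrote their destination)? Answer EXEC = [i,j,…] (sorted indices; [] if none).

EXEC = [1,2,5]

0: ✓ CMP  NZCV=1001
1: ✓ ADDVS  r0←0xe2
2: ✓ SUBNE  r0←0xb0
3: ✓ CMP  NZCV=0011
4: · MOVGT
5: ✓ SUBCS  r1←0x0e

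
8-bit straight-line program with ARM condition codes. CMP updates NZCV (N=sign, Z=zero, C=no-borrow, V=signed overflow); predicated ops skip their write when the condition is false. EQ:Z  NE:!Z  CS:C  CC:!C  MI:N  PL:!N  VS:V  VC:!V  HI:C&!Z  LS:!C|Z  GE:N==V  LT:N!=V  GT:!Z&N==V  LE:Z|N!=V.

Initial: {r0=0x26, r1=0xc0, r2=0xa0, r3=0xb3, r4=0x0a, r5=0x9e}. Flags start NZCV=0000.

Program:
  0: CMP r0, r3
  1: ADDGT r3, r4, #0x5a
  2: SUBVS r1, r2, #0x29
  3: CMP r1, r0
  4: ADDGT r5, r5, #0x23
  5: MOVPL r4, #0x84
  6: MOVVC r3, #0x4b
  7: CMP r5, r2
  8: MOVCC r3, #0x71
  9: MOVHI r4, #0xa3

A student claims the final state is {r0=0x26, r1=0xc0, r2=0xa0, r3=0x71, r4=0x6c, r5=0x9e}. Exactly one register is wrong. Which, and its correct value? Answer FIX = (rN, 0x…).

0: ✓ CMP  NZCV=0000
1: ✓ ADDGT  r3←0x64
2: · SUBVS
3: ✓ CMP  NZCV=1010
4: · ADDGT
5: · MOVPL
6: ✓ MOVVC  r3←0x4b
7: ✓ CMP  NZCV=1000
8: ✓ MOVCC  r3←0x71
9: · MOVHI

FIX = (r4, 0x0a)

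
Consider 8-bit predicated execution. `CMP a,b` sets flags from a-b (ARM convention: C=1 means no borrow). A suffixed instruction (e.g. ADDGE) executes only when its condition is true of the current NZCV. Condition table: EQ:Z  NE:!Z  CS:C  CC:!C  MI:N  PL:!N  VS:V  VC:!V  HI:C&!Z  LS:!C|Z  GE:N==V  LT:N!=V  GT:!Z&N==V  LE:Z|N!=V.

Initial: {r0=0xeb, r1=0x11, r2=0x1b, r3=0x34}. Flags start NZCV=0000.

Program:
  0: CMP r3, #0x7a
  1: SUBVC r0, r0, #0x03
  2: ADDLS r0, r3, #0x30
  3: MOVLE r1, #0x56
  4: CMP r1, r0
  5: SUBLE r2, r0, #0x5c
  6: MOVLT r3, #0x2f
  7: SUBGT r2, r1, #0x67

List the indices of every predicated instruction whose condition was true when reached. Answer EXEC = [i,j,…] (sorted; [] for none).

EXEC = [1,2,3,5,6]

[0] flags=1000 → (cmp)
[1] flags=1000 VC?T → r0=0xe8
[2] flags=1000 LS?T → r0=0x64
[3] flags=1000 LE?T → r1=0x56
[4] flags=1000 → (cmp)
[5] flags=1000 LE?T → r2=0x08
[6] flags=1000 LT?T → r3=0x2f
[7] flags=1000 GT?F → skip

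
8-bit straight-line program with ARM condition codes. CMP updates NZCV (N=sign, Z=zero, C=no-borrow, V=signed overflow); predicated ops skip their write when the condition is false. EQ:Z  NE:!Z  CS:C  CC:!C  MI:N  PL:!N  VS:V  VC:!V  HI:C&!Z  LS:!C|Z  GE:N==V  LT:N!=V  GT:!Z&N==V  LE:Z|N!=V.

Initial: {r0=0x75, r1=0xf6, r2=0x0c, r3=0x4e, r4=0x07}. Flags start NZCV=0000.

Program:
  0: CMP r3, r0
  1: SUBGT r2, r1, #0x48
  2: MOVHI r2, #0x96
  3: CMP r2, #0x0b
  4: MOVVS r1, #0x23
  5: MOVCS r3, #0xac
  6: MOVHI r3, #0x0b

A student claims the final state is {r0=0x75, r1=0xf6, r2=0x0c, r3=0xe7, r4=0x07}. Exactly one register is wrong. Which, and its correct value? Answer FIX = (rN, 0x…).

[0] flags=1000 → (cmp)
[1] flags=1000 GT?F → skip
[2] flags=1000 HI?F → skip
[3] flags=0010 → (cmp)
[4] flags=0010 VS?F → skip
[5] flags=0010 CS?T → r3=0xac
[6] flags=0010 HI?T → r3=0x0b

FIX = (r3, 0x0b)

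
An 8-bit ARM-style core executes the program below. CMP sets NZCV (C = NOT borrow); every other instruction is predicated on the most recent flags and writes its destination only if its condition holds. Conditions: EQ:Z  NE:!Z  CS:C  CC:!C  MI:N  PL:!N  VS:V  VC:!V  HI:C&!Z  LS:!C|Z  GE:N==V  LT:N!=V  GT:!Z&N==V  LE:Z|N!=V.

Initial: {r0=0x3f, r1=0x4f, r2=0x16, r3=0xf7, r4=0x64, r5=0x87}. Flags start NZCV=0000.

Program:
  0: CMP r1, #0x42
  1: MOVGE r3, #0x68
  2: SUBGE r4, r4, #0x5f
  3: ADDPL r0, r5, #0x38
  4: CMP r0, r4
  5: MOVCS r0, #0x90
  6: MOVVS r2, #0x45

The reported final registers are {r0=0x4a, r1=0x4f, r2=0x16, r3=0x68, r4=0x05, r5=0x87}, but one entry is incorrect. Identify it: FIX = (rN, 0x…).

FIX = (r0, 0x90)

[0] flags=0010 → (cmp)
[1] flags=0010 GE?T → r3=0x68
[2] flags=0010 GE?T → r4=0x05
[3] flags=0010 PL?T → r0=0xbf
[4] flags=1010 → (cmp)
[5] flags=1010 CS?T → r0=0x90
[6] flags=1010 VS?F → skip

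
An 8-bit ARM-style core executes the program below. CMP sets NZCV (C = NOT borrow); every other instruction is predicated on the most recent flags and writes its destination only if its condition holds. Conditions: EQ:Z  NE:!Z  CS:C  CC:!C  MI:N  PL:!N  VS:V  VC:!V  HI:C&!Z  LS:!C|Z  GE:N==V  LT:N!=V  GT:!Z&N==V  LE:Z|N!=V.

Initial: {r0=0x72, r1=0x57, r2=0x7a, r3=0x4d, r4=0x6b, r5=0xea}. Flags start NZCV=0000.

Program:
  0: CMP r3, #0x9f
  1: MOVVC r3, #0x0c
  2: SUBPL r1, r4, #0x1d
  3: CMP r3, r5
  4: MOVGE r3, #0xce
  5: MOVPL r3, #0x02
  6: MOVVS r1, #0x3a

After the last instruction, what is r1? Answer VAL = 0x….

[0] flags=1001 → (cmp)
[1] flags=1001 VC?F → skip
[2] flags=1001 PL?F → skip
[3] flags=0000 → (cmp)
[4] flags=0000 GE?T → r3=0xce
[5] flags=0000 PL?T → r3=0x02
[6] flags=0000 VS?F → skip

VAL = 0x57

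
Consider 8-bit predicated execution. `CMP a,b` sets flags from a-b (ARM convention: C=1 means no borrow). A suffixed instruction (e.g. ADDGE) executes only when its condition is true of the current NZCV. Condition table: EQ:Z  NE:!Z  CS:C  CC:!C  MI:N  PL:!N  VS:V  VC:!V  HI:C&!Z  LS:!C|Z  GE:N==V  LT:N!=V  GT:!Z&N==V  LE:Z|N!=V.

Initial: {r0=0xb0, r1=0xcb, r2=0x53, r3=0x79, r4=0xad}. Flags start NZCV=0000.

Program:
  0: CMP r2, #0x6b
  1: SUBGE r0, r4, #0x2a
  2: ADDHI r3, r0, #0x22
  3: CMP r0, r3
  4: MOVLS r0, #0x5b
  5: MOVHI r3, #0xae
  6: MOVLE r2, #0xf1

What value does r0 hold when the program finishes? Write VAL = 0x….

[0] flags=1000 → (cmp)
[1] flags=1000 GE?F → skip
[2] flags=1000 HI?F → skip
[3] flags=0011 → (cmp)
[4] flags=0011 LS?F → skip
[5] flags=0011 HI?T → r3=0xae
[6] flags=0011 LE?T → r2=0xf1

VAL = 0xb0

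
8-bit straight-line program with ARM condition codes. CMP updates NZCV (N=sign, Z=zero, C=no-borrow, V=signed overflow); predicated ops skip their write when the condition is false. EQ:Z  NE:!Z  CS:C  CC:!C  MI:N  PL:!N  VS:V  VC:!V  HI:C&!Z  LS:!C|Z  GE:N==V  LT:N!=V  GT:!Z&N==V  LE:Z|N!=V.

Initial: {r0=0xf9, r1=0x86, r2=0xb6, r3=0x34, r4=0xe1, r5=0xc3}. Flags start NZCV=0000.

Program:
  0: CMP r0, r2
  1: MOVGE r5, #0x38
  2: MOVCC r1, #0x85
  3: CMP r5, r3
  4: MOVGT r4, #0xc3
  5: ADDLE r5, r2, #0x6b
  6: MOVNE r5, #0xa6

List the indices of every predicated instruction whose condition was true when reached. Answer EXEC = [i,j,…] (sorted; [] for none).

0: ✓ CMP  NZCV=0010
1: ✓ MOVGE  r5←0x38
2: · MOVCC
3: ✓ CMP  NZCV=0010
4: ✓ MOVGT  r4←0xc3
5: · ADDLE
6: ✓ MOVNE  r5←0xa6

EXEC = [1,4,6]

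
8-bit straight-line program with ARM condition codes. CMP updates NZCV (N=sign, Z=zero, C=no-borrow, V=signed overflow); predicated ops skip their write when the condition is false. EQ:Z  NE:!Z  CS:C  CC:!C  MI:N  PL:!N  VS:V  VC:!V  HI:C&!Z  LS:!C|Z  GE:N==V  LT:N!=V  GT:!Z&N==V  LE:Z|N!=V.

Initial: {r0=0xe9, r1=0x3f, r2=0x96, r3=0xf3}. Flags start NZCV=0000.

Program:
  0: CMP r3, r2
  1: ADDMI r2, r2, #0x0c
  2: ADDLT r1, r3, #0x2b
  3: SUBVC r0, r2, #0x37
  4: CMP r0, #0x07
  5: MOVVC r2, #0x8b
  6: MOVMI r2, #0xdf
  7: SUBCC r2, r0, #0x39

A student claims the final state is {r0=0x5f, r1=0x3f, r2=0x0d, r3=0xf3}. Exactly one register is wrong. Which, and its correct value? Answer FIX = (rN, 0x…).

FIX = (r2, 0x8b)

0: ✓ CMP  NZCV=0010
1: · ADDMI
2: · ADDLT
3: ✓ SUBVC  r0←0x5f
4: ✓ CMP  NZCV=0010
5: ✓ MOVVC  r2←0x8b
6: · MOVMI
7: · SUBCC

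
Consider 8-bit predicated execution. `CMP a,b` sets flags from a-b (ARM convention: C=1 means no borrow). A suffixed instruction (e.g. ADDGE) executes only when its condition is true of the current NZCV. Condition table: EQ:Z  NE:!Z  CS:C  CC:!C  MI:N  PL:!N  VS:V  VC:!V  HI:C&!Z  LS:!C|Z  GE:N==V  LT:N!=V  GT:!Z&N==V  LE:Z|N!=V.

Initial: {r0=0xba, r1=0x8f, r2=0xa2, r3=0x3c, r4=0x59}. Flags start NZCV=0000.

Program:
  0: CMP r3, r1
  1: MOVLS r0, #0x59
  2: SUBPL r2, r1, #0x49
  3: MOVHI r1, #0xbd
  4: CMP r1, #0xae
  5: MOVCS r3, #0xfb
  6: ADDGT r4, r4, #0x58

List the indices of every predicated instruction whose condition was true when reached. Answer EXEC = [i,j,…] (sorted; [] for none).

EXEC = [1]

0: ✓ CMP  NZCV=1001
1: ✓ MOVLS  r0←0x59
2: · SUBPL
3: · MOVHI
4: ✓ CMP  NZCV=1000
5: · MOVCS
6: · ADDGT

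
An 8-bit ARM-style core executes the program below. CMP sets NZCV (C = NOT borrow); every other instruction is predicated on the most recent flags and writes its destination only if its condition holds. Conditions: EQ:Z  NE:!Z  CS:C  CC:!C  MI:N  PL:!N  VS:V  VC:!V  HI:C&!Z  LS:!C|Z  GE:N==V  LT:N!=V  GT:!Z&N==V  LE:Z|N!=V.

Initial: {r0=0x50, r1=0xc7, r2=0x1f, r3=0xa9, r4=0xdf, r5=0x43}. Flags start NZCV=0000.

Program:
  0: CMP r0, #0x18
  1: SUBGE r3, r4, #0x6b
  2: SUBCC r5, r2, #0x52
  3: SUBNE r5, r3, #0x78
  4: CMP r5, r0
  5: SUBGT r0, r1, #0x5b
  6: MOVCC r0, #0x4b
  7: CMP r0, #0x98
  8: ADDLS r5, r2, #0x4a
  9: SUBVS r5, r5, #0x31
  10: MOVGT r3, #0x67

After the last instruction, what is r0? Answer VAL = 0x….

0: ✓ CMP  NZCV=0010
1: ✓ SUBGE  r3←0x74
2: · SUBCC
3: ✓ SUBNE  r5←0xfc
4: ✓ CMP  NZCV=1010
5: · SUBGT
6: · MOVCC
7: ✓ CMP  NZCV=1001
8: ✓ ADDLS  r5←0x69
9: ✓ SUBVS  r5←0x38
10: ✓ MOVGT  r3←0x67

VAL = 0x50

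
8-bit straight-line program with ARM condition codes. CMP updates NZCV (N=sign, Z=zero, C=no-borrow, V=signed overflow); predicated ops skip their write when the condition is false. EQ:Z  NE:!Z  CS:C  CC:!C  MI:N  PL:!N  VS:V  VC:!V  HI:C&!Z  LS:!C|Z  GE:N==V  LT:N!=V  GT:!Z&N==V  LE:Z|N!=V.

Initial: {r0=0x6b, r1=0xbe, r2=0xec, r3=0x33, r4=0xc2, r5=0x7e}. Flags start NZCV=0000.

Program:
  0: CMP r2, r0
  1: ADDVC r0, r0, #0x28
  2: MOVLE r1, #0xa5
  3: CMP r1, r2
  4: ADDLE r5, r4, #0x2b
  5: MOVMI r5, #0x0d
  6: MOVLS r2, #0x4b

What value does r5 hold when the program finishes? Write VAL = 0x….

[0] flags=1010 → (cmp)
[1] flags=1010 VC?T → r0=0x93
[2] flags=1010 LE?T → r1=0xa5
[3] flags=1000 → (cmp)
[4] flags=1000 LE?T → r5=0xed
[5] flags=1000 MI?T → r5=0x0d
[6] flags=1000 LS?T → r2=0x4b

VAL = 0x0d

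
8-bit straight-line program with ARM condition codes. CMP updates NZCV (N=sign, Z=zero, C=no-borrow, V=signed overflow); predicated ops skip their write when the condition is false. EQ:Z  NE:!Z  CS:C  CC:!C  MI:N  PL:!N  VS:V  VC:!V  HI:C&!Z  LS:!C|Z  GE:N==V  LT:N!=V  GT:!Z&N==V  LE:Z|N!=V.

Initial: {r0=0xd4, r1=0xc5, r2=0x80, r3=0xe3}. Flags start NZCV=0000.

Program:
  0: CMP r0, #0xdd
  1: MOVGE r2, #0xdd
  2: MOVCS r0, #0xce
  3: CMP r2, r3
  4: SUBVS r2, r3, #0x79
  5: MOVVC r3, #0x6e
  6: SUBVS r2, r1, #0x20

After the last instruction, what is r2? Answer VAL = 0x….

0: ✓ CMP  NZCV=1000
1: · MOVGE
2: · MOVCS
3: ✓ CMP  NZCV=1000
4: · SUBVS
5: ✓ MOVVC  r3←0x6e
6: · SUBVS

VAL = 0x80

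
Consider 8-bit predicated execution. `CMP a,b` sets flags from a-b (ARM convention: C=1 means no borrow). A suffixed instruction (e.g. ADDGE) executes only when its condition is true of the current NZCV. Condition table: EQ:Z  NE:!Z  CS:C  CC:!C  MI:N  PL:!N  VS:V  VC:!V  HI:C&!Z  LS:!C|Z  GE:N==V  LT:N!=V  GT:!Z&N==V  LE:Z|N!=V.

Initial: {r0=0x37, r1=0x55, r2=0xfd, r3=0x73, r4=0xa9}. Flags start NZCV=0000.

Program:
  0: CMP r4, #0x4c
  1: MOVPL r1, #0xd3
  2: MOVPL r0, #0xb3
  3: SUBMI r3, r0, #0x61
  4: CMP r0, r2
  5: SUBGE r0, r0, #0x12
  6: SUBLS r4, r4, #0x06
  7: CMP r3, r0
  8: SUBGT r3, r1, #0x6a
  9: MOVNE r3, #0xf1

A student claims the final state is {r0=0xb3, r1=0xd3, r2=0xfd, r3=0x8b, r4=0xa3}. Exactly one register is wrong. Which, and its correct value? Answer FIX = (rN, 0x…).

FIX = (r3, 0xf1)

[0] flags=0011 → (cmp)
[1] flags=0011 PL?T → r1=0xd3
[2] flags=0011 PL?T → r0=0xb3
[3] flags=0011 MI?F → skip
[4] flags=1000 → (cmp)
[5] flags=1000 GE?F → skip
[6] flags=1000 LS?T → r4=0xa3
[7] flags=1001 → (cmp)
[8] flags=1001 GT?T → r3=0x69
[9] flags=1001 NE?T → r3=0xf1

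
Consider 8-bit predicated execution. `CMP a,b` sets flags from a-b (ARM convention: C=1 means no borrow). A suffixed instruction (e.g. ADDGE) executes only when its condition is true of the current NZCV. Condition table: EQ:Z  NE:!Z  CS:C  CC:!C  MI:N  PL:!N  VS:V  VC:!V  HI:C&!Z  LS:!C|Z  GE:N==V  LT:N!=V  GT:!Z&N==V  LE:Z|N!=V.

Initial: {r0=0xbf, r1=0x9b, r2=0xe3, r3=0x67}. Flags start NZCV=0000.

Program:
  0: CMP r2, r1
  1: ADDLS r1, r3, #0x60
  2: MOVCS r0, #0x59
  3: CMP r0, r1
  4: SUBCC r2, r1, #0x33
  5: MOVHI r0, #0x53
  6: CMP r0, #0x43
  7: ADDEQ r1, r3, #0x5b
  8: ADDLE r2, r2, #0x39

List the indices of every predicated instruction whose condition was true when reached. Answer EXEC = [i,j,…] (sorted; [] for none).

[0] flags=0010 → (cmp)
[1] flags=0010 LS?F → skip
[2] flags=0010 CS?T → r0=0x59
[3] flags=1001 → (cmp)
[4] flags=1001 CC?T → r2=0x68
[5] flags=1001 HI?F → skip
[6] flags=0010 → (cmp)
[7] flags=0010 EQ?F → skip
[8] flags=0010 LE?F → skip

EXEC = [2,4]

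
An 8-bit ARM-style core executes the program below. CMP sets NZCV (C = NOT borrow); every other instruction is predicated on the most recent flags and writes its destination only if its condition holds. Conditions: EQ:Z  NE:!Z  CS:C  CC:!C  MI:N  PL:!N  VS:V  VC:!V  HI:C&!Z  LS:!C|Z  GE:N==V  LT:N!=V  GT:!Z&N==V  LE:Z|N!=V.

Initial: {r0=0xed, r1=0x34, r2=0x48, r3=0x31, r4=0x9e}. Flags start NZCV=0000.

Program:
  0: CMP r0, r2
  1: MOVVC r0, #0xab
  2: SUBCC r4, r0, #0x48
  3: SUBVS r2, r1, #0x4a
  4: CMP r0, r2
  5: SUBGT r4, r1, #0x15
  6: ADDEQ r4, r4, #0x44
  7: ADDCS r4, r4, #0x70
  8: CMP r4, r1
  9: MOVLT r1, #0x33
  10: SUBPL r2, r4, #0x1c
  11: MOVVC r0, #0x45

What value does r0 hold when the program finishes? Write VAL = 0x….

0: ✓ CMP  NZCV=1010
1: ✓ MOVVC  r0←0xab
2: · SUBCC
3: · SUBVS
4: ✓ CMP  NZCV=0011
5: · SUBGT
6: · ADDEQ
7: ✓ ADDCS  r4←0x0e
8: ✓ CMP  NZCV=1000
9: ✓ MOVLT  r1←0x33
10: · SUBPL
11: ✓ MOVVC  r0←0x45

VAL = 0x45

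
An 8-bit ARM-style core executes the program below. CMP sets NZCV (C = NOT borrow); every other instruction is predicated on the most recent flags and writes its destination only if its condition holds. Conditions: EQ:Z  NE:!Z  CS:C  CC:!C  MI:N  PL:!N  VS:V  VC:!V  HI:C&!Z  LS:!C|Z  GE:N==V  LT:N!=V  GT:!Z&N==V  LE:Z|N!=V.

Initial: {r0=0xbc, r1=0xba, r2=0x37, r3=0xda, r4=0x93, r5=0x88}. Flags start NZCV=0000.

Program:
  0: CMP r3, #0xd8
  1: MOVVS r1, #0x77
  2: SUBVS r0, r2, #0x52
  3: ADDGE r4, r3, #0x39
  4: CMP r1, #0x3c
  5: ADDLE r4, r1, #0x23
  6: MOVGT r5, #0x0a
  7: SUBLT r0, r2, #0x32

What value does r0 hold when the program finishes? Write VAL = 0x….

0: ✓ CMP  NZCV=0010
1: · MOVVS
2: · SUBVS
3: ✓ ADDGE  r4←0x13
4: ✓ CMP  NZCV=0011
5: ✓ ADDLE  r4←0xdd
6: · MOVGT
7: ✓ SUBLT  r0←0x05

VAL = 0x05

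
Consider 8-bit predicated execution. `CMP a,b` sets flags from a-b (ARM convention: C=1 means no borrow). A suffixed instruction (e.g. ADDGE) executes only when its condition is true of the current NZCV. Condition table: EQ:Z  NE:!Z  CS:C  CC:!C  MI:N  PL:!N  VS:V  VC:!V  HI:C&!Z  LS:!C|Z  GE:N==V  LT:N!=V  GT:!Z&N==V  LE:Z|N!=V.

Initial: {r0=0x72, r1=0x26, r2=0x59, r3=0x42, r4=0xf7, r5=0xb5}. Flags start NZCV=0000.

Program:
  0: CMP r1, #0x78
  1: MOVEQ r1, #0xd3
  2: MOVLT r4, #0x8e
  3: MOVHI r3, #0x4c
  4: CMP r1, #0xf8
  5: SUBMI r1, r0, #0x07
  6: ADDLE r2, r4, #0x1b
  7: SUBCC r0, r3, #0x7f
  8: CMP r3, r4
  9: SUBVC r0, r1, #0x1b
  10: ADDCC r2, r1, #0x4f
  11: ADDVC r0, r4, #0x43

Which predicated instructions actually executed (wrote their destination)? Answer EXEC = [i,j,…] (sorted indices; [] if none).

EXEC = [2,7,10]

[0] flags=1000 → (cmp)
[1] flags=1000 EQ?F → skip
[2] flags=1000 LT?T → r4=0x8e
[3] flags=1000 HI?F → skip
[4] flags=0000 → (cmp)
[5] flags=0000 MI?F → skip
[6] flags=0000 LE?F → skip
[7] flags=0000 CC?T → r0=0xc3
[8] flags=1001 → (cmp)
[9] flags=1001 VC?F → skip
[10] flags=1001 CC?T → r2=0x75
[11] flags=1001 VC?F → skip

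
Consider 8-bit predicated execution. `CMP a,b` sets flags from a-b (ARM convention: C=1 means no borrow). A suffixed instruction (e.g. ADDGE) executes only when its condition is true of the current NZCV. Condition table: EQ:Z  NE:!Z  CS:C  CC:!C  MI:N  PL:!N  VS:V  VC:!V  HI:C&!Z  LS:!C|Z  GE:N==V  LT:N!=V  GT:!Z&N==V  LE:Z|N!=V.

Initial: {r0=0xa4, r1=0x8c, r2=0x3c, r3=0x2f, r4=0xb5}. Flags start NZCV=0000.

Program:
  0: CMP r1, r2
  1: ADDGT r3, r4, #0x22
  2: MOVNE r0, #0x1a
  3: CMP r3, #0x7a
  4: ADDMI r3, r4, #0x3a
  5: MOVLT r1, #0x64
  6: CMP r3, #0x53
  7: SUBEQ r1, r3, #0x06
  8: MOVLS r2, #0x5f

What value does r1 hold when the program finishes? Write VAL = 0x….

0: ✓ CMP  NZCV=0011
1: · ADDGT
2: ✓ MOVNE  r0←0x1a
3: ✓ CMP  NZCV=1000
4: ✓ ADDMI  r3←0xef
5: ✓ MOVLT  r1←0x64
6: ✓ CMP  NZCV=1010
7: · SUBEQ
8: · MOVLS

VAL = 0x64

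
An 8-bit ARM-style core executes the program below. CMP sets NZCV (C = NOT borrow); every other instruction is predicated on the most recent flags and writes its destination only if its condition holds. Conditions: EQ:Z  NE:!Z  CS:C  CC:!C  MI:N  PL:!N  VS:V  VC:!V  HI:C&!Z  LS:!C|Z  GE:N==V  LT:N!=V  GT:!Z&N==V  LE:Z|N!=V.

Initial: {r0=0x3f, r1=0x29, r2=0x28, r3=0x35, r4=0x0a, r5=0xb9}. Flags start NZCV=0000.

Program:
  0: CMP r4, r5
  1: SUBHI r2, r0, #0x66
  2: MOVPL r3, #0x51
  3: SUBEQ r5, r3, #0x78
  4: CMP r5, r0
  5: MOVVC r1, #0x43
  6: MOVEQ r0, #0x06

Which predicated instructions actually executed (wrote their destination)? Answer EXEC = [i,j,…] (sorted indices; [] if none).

EXEC = [2]

0: ✓ CMP  NZCV=0000
1: · SUBHI
2: ✓ MOVPL  r3←0x51
3: · SUBEQ
4: ✓ CMP  NZCV=0011
5: · MOVVC
6: · MOVEQ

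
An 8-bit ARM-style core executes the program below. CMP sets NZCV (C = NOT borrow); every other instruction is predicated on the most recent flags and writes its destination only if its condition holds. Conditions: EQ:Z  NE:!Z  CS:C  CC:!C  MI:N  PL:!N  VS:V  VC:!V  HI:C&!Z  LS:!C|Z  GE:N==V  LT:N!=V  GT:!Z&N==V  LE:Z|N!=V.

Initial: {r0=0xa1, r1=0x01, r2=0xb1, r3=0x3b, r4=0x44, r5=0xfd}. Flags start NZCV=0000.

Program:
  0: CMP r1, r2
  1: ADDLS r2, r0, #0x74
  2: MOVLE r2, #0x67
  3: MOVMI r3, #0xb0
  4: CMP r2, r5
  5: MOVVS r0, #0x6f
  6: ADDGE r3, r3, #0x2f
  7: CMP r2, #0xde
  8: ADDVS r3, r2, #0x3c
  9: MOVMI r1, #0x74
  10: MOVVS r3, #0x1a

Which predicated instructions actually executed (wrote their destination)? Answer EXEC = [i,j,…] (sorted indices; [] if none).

EXEC = [1,6]

0: ✓ CMP  NZCV=0000
1: ✓ ADDLS  r2←0x15
2: · MOVLE
3: · MOVMI
4: ✓ CMP  NZCV=0000
5: · MOVVS
6: ✓ ADDGE  r3←0x6a
7: ✓ CMP  NZCV=0000
8: · ADDVS
9: · MOVMI
10: · MOVVS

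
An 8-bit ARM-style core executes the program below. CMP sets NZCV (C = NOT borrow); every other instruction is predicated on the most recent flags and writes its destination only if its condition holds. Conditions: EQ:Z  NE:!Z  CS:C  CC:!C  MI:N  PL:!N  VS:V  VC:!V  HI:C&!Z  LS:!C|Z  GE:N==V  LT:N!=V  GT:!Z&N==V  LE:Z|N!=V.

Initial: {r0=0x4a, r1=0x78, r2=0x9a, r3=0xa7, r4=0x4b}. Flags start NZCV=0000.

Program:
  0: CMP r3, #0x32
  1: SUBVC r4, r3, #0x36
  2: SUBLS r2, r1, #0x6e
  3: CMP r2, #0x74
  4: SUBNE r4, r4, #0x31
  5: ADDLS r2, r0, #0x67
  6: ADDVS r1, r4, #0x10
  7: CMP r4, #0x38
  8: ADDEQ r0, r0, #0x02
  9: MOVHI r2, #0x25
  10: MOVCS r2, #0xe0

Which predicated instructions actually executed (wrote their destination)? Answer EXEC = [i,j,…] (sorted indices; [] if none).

0: ✓ CMP  NZCV=0011
1: · SUBVC
2: · SUBLS
3: ✓ CMP  NZCV=0011
4: ✓ SUBNE  r4←0x1a
5: · ADDLS
6: ✓ ADDVS  r1←0x2a
7: ✓ CMP  NZCV=1000
8: · ADDEQ
9: · MOVHI
10: · MOVCS

EXEC = [4,6]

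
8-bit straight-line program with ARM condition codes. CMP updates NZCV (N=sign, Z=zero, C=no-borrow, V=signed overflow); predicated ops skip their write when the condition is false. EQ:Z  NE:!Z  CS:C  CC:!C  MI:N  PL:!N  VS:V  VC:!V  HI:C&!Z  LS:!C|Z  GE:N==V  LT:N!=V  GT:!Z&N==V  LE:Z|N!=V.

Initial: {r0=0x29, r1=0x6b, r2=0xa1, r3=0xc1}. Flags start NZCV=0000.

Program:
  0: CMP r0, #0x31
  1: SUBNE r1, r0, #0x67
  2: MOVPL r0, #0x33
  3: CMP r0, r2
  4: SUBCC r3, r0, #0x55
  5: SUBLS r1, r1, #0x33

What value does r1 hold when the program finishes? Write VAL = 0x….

VAL = 0x8f

0: ✓ CMP  NZCV=1000
1: ✓ SUBNE  r1←0xc2
2: · MOVPL
3: ✓ CMP  NZCV=1001
4: ✓ SUBCC  r3←0xd4
5: ✓ SUBLS  r1←0x8f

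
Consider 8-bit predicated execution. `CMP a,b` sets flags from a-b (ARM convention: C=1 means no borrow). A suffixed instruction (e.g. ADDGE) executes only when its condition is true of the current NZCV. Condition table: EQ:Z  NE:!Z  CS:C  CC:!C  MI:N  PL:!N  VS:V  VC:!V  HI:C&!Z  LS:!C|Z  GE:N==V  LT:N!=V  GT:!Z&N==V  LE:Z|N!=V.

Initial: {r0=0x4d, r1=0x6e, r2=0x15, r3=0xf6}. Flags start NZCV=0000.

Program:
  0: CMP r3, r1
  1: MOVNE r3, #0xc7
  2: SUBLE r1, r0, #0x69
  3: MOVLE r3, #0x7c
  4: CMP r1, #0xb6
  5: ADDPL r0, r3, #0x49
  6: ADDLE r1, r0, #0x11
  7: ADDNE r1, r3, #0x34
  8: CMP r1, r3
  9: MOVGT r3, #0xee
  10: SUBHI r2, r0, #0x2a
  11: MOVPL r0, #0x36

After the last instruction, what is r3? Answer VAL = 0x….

VAL = 0x7c

[0] flags=1010 → (cmp)
[1] flags=1010 NE?T → r3=0xc7
[2] flags=1010 LE?T → r1=0xe4
[3] flags=1010 LE?T → r3=0x7c
[4] flags=0010 → (cmp)
[5] flags=0010 PL?T → r0=0xc5
[6] flags=0010 LE?F → skip
[7] flags=0010 NE?T → r1=0xb0
[8] flags=0011 → (cmp)
[9] flags=0011 GT?F → skip
[10] flags=0011 HI?T → r2=0x9b
[11] flags=0011 PL?T → r0=0x36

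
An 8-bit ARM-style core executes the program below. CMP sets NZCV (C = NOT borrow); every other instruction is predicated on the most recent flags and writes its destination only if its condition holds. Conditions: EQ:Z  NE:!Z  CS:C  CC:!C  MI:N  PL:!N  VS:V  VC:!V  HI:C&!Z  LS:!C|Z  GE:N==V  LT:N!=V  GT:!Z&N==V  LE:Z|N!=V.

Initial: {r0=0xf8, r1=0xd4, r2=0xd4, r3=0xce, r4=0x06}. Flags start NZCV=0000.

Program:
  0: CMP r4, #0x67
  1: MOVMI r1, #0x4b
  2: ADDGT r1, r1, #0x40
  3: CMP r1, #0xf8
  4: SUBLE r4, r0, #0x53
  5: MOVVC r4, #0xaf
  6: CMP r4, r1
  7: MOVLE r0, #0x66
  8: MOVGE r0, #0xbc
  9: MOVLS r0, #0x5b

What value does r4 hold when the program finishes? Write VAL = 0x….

VAL = 0xaf

[0] flags=1000 → (cmp)
[1] flags=1000 MI?T → r1=0x4b
[2] flags=1000 GT?F → skip
[3] flags=0000 → (cmp)
[4] flags=0000 LE?F → skip
[5] flags=0000 VC?T → r4=0xaf
[6] flags=0011 → (cmp)
[7] flags=0011 LE?T → r0=0x66
[8] flags=0011 GE?F → skip
[9] flags=0011 LS?F → skip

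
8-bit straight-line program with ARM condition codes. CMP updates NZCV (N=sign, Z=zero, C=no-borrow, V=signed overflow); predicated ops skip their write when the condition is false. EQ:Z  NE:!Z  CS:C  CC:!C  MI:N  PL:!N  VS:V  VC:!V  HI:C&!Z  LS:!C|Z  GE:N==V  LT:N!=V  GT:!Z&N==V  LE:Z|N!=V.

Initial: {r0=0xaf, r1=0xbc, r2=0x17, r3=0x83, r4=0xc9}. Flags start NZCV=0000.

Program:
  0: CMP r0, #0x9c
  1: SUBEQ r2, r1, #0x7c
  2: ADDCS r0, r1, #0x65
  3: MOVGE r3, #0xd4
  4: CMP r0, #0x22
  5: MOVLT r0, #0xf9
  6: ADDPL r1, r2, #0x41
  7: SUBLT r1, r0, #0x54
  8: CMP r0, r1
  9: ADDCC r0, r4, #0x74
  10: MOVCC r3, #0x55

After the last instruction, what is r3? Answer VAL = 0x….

[0] flags=0010 → (cmp)
[1] flags=0010 EQ?F → skip
[2] flags=0010 CS?T → r0=0x21
[3] flags=0010 GE?T → r3=0xd4
[4] flags=1000 → (cmp)
[5] flags=1000 LT?T → r0=0xf9
[6] flags=1000 PL?F → skip
[7] flags=1000 LT?T → r1=0xa5
[8] flags=0010 → (cmp)
[9] flags=0010 CC?F → skip
[10] flags=0010 CC?F → skip

VAL = 0xd4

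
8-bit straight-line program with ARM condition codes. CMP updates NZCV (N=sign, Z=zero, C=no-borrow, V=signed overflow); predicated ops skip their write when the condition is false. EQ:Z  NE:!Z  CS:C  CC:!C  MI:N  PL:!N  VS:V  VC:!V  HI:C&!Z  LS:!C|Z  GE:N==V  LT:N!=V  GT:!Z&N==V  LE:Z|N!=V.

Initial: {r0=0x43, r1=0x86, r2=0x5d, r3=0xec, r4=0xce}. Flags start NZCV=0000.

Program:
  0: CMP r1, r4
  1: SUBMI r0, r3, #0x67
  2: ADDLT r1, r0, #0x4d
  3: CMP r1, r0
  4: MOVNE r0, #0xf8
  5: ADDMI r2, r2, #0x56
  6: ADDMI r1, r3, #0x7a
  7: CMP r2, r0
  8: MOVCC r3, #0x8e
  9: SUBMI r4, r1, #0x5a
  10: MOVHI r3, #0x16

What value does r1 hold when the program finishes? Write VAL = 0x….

0: ✓ CMP  NZCV=1000
1: ✓ SUBMI  r0←0x85
2: ✓ ADDLT  r1←0xd2
3: ✓ CMP  NZCV=0010
4: ✓ MOVNE  r0←0xf8
5: · ADDMI
6: · ADDMI
7: ✓ CMP  NZCV=0000
8: ✓ MOVCC  r3←0x8e
9: · SUBMI
10: · MOVHI

VAL = 0xd2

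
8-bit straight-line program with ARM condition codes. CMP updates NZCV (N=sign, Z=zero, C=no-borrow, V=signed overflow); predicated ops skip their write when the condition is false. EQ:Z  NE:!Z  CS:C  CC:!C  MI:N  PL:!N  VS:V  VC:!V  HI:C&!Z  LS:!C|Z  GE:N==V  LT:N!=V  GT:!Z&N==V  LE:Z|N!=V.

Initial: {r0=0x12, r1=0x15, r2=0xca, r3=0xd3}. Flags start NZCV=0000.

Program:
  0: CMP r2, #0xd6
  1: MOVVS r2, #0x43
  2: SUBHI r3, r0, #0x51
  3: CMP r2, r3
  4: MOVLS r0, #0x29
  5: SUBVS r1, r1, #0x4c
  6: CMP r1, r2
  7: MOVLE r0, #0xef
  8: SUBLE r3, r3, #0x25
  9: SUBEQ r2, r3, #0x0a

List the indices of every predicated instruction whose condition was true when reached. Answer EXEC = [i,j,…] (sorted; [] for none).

0: ✓ CMP  NZCV=1000
1: · MOVVS
2: · SUBHI
3: ✓ CMP  NZCV=1000
4: ✓ MOVLS  r0←0x29
5: · SUBVS
6: ✓ CMP  NZCV=0000
7: · MOVLE
8: · SUBLE
9: · SUBEQ

EXEC = [4]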